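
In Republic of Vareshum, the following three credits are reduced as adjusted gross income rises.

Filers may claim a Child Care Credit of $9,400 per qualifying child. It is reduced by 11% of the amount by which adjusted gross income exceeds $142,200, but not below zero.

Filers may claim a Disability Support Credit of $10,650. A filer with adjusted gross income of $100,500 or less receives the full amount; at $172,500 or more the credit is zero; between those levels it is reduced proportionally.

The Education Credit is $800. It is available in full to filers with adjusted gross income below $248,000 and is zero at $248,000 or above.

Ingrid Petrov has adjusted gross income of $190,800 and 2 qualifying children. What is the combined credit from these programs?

$14,254

Child Care Credit: base = 2 × $9,400 = $18,800. 11% of the $48,600 excess over $142,200 is $5,346; credit = $18,800 − $5,346 = $13,454.
Disability Support Credit: $190,800 is at or above $172,500, so the credit is $0.
Education Credit: $190,800 is below the $248,000 cutoff, so the full $800 applies.
Total: $13,454 + $0 + $800 = $14,254.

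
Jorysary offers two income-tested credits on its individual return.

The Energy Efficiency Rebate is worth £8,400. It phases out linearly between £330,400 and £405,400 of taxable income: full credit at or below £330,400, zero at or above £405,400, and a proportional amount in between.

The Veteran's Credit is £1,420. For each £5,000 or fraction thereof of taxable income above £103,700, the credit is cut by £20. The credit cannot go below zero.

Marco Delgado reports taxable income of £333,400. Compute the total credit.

£8,564

Energy Efficiency Rebate: £333,400 is £3,000 into a £75,000 phase-out range, leaving 72,000/75,000 of the credit: £8,400 × 72,000/75,000 = £8,064.
Veteran's Credit: income exceeds £103,700 by £229,700, which is 46 full-or-partial £5,000 increments; reduction = 46 × £20 = £920, leaving £500.
Total: £8,064 + £500 = £8,564.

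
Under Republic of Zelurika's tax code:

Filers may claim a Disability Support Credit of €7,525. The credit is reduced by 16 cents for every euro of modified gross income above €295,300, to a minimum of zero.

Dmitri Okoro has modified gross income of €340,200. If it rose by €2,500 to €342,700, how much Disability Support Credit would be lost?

€341

At €340,200 — 16% of the €44,900 excess over €295,300 is €7,184; credit = €7,525 − €7,184 = €341.
At €342,700 — 16% of the €47,400 excess over €295,300 is €7,584 ≥ base, so the credit is €0.
Lost: €341 − €0 = €341.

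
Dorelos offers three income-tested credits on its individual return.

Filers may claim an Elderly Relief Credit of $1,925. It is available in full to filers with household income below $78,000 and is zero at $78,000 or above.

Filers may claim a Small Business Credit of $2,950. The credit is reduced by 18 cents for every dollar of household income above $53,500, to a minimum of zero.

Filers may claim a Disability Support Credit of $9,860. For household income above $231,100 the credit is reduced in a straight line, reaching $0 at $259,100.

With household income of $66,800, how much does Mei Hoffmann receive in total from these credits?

$12,341

Elderly Relief Credit: $66,800 is below the $78,000 cutoff, so the full $1,925 applies.
Small Business Credit: 18% of the $13,300 excess over $53,500 is $2,394; credit = $2,950 − $2,394 = $556.
Disability Support Credit: $66,800 is at or below the $231,100 threshold, so the full $9,860 applies.
Total: $1,925 + $556 + $9,860 = $12,341.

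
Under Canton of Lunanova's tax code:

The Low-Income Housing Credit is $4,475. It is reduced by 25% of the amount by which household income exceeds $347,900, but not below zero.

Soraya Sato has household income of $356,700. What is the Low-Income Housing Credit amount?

$2,275

Low-Income Housing Credit: 25% of the $8,800 excess over $347,900 is $2,200; credit = $4,475 − $2,200 = $2,275.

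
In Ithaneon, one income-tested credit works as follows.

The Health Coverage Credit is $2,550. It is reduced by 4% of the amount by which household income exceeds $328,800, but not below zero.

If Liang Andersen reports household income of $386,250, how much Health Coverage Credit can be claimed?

$252

Health Coverage Credit: 4% of the $57,450 excess over $328,800 is $2,298; credit = $2,550 − $2,298 = $252.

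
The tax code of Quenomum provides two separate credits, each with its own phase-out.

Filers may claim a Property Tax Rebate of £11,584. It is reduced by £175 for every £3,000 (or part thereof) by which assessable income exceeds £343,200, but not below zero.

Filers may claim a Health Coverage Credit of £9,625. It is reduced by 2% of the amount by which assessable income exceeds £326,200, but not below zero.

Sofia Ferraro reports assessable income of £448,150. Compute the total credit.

£12,645

Property Tax Rebate: income exceeds £343,200 by £104,950, which is 35 full-or-partial £3,000 increments; reduction = 35 × £175 = £6,125, leaving £5,459.
Health Coverage Credit: 2% of the £121,950 excess over £326,200 is £2,439; credit = £9,625 − £2,439 = £7,186.
Total: £5,459 + £7,186 = £12,645.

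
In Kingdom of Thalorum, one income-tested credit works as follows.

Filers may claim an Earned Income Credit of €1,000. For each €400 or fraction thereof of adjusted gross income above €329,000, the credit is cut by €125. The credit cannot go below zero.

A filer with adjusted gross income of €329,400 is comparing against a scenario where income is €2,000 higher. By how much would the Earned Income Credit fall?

€625

At €329,400 — income exceeds €329,000 by €400, which is 1 full-or-partial €400 increment; reduction = 1 × €125 = €125, leaving €875.
At €331,400 — income exceeds €329,000 by €2,400, which is 6 full-or-partial €400 increments; reduction = 6 × €125 = €750, leaving €250.
Lost: €875 − €250 = €625.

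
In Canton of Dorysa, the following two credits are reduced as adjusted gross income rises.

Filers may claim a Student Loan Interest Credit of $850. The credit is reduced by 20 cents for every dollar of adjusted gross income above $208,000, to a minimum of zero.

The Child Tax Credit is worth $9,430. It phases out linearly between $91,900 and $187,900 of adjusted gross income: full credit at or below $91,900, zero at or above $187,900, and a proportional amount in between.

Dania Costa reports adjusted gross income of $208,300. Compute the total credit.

Student Loan Interest Credit: 20% of the $300 excess over $208,000 is $60; credit = $850 − $60 = $790.
Child Tax Credit: $208,300 is at or above $187,900, so the credit is $0.
Total: $790 + $0 = $790.

$790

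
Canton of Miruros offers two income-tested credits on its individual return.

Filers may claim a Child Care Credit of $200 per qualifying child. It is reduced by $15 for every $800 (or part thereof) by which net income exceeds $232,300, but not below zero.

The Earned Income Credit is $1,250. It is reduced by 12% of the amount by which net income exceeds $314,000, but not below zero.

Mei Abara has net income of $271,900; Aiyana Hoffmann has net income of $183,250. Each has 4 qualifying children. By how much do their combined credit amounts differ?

$750

Mei ($271,900): Child Care Credit: base = 4 × $200 = $800. income exceeds $232,300 by $39,600, which is 50 full-or-partial $800 increments; reduction = 50 × $15 = $750, leaving $50. Earned Income Credit: $271,900 is at or below the $314,000 threshold, so the full $1,250 applies. total $50 + $1,250 = $1,300
Aiyana ($183,250): Child Care Credit: base = 4 × $200 = $800. $183,250 is at or below the $232,300 threshold, so the full $800 applies. Earned Income Credit: $183,250 is at or below the $314,000 threshold, so the full $1,250 applies. total $800 + $1,250 = $2,050
Difference: |$1,300 − $2,050| = $750.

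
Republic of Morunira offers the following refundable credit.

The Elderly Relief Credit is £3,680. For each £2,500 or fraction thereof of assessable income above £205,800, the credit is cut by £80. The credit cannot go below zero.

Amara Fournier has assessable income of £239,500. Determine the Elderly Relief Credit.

Elderly Relief Credit: income exceeds £205,800 by £33,700, which is 14 full-or-partial £2,500 increments; reduction = 14 × £80 = £1,120, leaving £2,560.

£2,560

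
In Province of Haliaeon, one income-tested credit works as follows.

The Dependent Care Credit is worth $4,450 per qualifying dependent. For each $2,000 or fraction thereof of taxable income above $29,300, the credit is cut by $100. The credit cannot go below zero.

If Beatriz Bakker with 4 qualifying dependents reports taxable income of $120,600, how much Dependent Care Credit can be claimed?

Dependent Care Credit: base = 4 × $4,450 = $17,800. income exceeds $29,300 by $91,300, which is 46 full-or-partial $2,000 increments; reduction = 46 × $100 = $4,600, leaving $13,200.

$13,200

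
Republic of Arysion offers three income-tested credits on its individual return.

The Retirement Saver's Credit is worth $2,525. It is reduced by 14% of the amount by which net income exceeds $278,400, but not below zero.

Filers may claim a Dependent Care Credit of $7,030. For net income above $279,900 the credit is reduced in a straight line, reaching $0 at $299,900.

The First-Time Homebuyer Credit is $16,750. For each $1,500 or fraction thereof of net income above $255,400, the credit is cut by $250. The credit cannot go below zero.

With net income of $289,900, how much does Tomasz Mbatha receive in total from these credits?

$15,430

Retirement Saver's Credit: 14% of the $11,500 excess over $278,400 is $1,610; credit = $2,525 − $1,610 = $915.
Dependent Care Credit: $289,900 is $10,000 into a $20,000 phase-out range, leaving 10,000/20,000 of the credit: $7,030 × 10,000/20,000 = $3,515.
First-Time Homebuyer Credit: income exceeds $255,400 by $34,500, which is 23 full-or-partial $1,500 increments; reduction = 23 × $250 = $5,750, leaving $11,000.
Total: $915 + $3,515 + $11,000 = $15,430.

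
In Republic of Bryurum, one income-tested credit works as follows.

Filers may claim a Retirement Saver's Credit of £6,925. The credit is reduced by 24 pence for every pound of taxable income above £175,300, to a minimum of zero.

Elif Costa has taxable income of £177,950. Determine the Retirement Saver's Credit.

£6,289

Retirement Saver's Credit: 24% of the £2,650 excess over £175,300 is £636; credit = £6,925 − £636 = £6,289.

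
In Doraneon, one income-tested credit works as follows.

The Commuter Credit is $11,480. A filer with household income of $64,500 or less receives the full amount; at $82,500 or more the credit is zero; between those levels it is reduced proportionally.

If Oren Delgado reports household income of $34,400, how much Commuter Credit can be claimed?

$11,480

Commuter Credit: $34,400 is at or below the $64,500 threshold, so the full $11,480 applies.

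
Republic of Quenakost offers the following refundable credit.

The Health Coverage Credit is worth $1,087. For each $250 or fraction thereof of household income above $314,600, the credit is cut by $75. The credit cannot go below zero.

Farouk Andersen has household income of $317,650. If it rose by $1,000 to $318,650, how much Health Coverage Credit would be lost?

$112

At $317,650 — income exceeds $314,600 by $3,050, which is 13 full-or-partial $250 increments; reduction = 13 × $75 = $975, leaving $112.
At $318,650 — income exceeds $314,600 by $4,050 → 17 increments × $75 = $1,275 ≥ base, so the credit is $0.
Lost: $112 − $0 = $112.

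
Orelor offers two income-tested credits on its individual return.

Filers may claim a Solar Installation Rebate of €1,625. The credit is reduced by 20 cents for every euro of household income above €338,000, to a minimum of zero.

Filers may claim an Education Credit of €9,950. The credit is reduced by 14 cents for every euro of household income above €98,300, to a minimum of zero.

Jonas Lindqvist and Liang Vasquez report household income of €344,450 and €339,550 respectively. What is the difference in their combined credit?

€980

Jonas (€344,450): Solar Installation Rebate: 20% of the €6,450 excess over €338,000 is €1,290; credit = €1,625 − €1,290 = €335. Education Credit: 14% of the €246,150 excess over €98,300 is €34,461 ≥ base, so the credit is €0. total €335 + €0 = €335
Liang (€339,550): Solar Installation Rebate: 20% of the €1,550 excess over €338,000 is €310; credit = €1,625 − €310 = €1,315. Education Credit: 14% of the €241,250 excess over €98,300 is €33,775 ≥ base, so the credit is €0. total €1,315 + €0 = €1,315
Difference: |€335 − €1,315| = €980.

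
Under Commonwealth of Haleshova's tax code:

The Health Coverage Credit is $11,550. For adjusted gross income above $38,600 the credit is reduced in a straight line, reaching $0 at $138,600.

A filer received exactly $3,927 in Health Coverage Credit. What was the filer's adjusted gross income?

$104,600

$3,927 is 3,927/11,550 of the full $11,550, so 7,623/11,550 of the $100,000 range has been used: income = $38,600 + $100,000 × 7,623/11,550 = $104,600.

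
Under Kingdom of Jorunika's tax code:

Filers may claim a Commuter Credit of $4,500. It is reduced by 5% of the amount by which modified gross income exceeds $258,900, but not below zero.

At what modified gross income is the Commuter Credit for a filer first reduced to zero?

$348,900

The credit falls by 5% of each dollar above $258,900, so it reaches zero when the excess is $4,500 / 5% = $90,000: income = $258,900 + $90,000 = $348,900.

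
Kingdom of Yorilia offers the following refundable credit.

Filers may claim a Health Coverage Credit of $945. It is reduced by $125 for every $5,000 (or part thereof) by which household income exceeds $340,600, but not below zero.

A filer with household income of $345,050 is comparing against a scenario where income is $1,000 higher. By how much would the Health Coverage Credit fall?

$125

At $345,050 — income exceeds $340,600 by $4,450, which is 1 full-or-partial $5,000 increment; reduction = 1 × $125 = $125, leaving $820.
At $346,050 — income exceeds $340,600 by $5,450, which is 2 full-or-partial $5,000 increments; reduction = 2 × $125 = $250, leaving $695.
Lost: $820 − $695 = $125.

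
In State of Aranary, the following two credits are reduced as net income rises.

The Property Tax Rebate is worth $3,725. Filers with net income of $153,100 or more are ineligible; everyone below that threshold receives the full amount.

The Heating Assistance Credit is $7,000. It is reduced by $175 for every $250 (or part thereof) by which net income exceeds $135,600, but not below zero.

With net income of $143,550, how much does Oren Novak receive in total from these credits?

Property Tax Rebate: $143,550 is below the $153,100 cutoff, so the full $3,725 applies.
Heating Assistance Credit: income exceeds $135,600 by $7,950, which is 32 full-or-partial $250 increments; reduction = 32 × $175 = $5,600, leaving $1,400.
Total: $3,725 + $1,400 = $5,125.

$5,125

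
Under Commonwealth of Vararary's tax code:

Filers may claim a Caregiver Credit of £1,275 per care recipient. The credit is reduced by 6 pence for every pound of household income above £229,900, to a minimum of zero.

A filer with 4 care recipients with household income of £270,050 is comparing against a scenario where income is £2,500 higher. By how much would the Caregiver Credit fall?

At £270,050 — base = 4 × £1,275 = £5,100. 6% of the £40,150 excess over £229,900 is £2,409; credit = £5,100 − £2,409 = £2,691.
At £272,550 — base = 4 × £1,275 = £5,100. 6% of the £42,650 excess over £229,900 is £2,559; credit = £5,100 − £2,559 = £2,541.
Lost: £2,691 − £2,541 = £150.

£150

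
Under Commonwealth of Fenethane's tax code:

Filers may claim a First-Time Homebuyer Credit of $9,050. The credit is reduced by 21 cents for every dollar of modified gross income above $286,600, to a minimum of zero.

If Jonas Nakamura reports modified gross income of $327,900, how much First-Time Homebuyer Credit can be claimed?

$377

First-Time Homebuyer Credit: 21% of the $41,300 excess over $286,600 is $8,673; credit = $9,050 − $8,673 = $377.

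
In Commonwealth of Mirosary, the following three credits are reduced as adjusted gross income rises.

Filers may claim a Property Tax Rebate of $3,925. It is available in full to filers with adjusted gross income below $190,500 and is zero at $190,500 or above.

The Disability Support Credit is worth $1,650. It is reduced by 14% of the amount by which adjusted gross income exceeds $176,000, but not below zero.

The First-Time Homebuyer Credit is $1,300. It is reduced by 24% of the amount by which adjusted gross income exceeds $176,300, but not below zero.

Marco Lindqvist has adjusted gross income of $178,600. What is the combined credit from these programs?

$5,959

Property Tax Rebate: $178,600 is below the $190,500 cutoff, so the full $3,925 applies.
Disability Support Credit: 14% of the $2,600 excess over $176,000 is $364; credit = $1,650 − $364 = $1,286.
First-Time Homebuyer Credit: 24% of the $2,300 excess over $176,300 is $552; credit = $1,300 − $552 = $748.
Total: $3,925 + $1,286 + $748 = $5,959.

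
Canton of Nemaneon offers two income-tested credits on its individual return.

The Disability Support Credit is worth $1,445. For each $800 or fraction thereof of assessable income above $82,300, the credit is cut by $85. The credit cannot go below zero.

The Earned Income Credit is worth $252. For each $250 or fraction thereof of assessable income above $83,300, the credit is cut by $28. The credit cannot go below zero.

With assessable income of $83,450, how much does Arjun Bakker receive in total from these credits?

Disability Support Credit: income exceeds $82,300 by $1,150, which is 2 full-or-partial $800 increments; reduction = 2 × $85 = $170, leaving $1,275.
Earned Income Credit: income exceeds $83,300 by $150, which is 1 full-or-partial $250 increment; reduction = 1 × $28 = $28, leaving $224.
Total: $1,275 + $224 = $1,499.

$1,499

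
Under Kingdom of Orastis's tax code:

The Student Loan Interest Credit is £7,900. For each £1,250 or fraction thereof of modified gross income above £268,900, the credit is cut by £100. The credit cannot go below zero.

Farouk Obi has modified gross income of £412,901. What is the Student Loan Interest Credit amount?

£0

Student Loan Interest Credit: income exceeds £268,900 by £144,001 → 116 increments × £100 = £11,600 ≥ base, so the credit is £0.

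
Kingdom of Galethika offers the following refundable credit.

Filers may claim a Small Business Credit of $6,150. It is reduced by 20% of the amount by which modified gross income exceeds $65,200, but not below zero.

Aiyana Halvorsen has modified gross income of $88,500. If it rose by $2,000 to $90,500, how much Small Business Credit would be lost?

$400

At $88,500 — 20% of the $23,300 excess over $65,200 is $4,660; credit = $6,150 − $4,660 = $1,490.
At $90,500 — 20% of the $25,300 excess over $65,200 is $5,060; credit = $6,150 − $5,060 = $1,090.
Lost: $1,490 − $1,090 = $400.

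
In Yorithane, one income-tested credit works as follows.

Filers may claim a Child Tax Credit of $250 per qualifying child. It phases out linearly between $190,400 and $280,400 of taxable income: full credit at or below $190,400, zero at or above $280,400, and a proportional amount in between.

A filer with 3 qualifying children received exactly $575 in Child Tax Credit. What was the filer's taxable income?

$211,400

Full credit = 3 × $250 = $750.
$575 is 575/750 of the full $750, so 175/750 of the $90,000 range has been used: income = $190,400 + $90,000 × 175/750 = $211,400.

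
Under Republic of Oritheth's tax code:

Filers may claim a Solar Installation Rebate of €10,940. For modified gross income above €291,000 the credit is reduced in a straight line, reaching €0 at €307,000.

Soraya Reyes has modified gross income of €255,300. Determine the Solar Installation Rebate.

Solar Installation Rebate: €255,300 is at or below the €291,000 threshold, so the full €10,940 applies.

€10,940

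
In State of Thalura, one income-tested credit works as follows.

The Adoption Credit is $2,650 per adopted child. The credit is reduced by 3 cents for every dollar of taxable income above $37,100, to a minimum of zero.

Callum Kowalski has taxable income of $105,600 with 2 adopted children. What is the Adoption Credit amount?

Adoption Credit: base = 2 × $2,650 = $5,300. 3% of the $68,500 excess over $37,100 is $2,055; credit = $5,300 − $2,055 = $3,245.

$3,245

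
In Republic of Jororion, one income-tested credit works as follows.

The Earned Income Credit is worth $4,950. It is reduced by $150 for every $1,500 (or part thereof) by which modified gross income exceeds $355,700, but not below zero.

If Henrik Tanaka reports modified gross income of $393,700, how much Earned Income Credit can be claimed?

Earned Income Credit: income exceeds $355,700 by $38,000, which is 26 full-or-partial $1,500 increments; reduction = 26 × $150 = $3,900, leaving $1,050.

$1,050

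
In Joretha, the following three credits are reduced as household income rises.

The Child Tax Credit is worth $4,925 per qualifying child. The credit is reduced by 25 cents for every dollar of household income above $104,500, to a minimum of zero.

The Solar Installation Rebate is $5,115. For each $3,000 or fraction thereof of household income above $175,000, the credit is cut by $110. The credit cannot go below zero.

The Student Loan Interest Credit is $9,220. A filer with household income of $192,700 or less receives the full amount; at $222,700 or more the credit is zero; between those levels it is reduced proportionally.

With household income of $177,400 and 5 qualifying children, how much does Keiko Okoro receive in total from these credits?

$20,625

Child Tax Credit: base = 5 × $4,925 = $24,625. 25% of the $72,900 excess over $104,500 is $18,225; credit = $24,625 − $18,225 = $6,400.
Solar Installation Rebate: income exceeds $175,000 by $2,400, which is 1 full-or-partial $3,000 increment; reduction = 1 × $110 = $110, leaving $5,005.
Student Loan Interest Credit: $177,400 is at or below the $192,700 threshold, so the full $9,220 applies.
Total: $6,400 + $5,005 + $9,220 = $20,625.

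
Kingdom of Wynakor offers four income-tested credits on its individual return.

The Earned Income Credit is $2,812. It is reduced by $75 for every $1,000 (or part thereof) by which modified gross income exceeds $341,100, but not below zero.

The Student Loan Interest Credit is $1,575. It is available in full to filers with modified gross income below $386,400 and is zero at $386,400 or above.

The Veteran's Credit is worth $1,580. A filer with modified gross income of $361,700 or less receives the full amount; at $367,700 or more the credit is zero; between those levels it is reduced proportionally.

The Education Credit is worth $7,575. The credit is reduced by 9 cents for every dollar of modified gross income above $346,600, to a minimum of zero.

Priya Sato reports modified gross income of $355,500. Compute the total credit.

Earned Income Credit: income exceeds $341,100 by $14,400, which is 15 full-or-partial $1,000 increments; reduction = 15 × $75 = $1,125, leaving $1,687.
Student Loan Interest Credit: $355,500 is below the $386,400 cutoff, so the full $1,575 applies.
Veteran's Credit: $355,500 is at or below the $361,700 threshold, so the full $1,580 applies.
Education Credit: 9% of the $8,900 excess over $346,600 is $801; credit = $7,575 − $801 = $6,774.
Total: $1,687 + $1,575 + $1,580 + $6,774 = $11,616.

$11,616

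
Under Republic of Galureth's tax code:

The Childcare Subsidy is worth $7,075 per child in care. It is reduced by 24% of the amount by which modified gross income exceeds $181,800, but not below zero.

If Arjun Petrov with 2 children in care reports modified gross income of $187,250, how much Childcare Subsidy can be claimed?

Childcare Subsidy: base = 2 × $7,075 = $14,150. 24% of the $5,450 excess over $181,800 is $1,308; credit = $14,150 − $1,308 = $12,842.

$12,842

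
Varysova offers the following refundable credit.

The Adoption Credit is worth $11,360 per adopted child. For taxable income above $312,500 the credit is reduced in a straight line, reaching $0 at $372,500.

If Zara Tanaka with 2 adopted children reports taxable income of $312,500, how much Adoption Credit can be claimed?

$22,720

Adoption Credit: base = 2 × $11,360 = $22,720. $312,500 is at or below the $312,500 threshold, so the full $22,720 applies.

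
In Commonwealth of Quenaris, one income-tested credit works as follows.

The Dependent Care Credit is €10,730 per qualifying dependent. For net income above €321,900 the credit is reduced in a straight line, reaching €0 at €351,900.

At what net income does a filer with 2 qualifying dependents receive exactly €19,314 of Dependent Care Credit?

€324,900

Full credit = 2 × €10,730 = €21,460.
€19,314 is 19,314/21,460 of the full €21,460, so 2,146/21,460 of the €30,000 range has been used: income = €321,900 + €30,000 × 2,146/21,460 = €324,900.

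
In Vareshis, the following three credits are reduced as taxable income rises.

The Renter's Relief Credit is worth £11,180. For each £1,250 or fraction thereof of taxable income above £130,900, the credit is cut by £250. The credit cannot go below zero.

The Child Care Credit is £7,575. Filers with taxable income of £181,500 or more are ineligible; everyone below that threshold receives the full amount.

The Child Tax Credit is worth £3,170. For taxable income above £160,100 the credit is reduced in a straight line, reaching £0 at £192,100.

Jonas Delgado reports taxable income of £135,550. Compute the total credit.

Renter's Relief Credit: income exceeds £130,900 by £4,650, which is 4 full-or-partial £1,250 increments; reduction = 4 × £250 = £1,000, leaving £10,180.
Child Care Credit: £135,550 is below the £181,500 cutoff, so the full £7,575 applies.
Child Tax Credit: £135,550 is at or below the £160,100 threshold, so the full £3,170 applies.
Total: £10,180 + £7,575 + £3,170 = £20,925.

£20,925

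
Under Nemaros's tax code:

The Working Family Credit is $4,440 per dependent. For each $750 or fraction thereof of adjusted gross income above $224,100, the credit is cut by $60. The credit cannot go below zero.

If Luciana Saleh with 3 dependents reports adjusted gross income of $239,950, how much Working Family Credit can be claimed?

Working Family Credit: base = 3 × $4,440 = $13,320. income exceeds $224,100 by $15,850, which is 22 full-or-partial $750 increments; reduction = 22 × $60 = $1,320, leaving $12,000.

$12,000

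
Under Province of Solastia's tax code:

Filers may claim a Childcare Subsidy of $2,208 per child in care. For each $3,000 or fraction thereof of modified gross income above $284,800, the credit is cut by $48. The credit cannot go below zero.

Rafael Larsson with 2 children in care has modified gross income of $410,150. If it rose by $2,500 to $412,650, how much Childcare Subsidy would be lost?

At $410,150 — base = 2 × $2,208 = $4,416. income exceeds $284,800 by $125,350, which is 42 full-or-partial $3,000 increments; reduction = 42 × $48 = $2,016, leaving $2,400.
At $412,650 — base = 2 × $2,208 = $4,416. income exceeds $284,800 by $127,850, which is 43 full-or-partial $3,000 increments; reduction = 43 × $48 = $2,064, leaving $2,352.
Lost: $2,400 − $2,352 = $48.

$48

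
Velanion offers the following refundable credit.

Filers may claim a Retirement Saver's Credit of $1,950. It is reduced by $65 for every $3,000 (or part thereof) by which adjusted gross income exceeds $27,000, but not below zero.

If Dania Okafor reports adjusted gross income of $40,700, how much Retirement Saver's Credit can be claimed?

Retirement Saver's Credit: income exceeds $27,000 by $13,700, which is 5 full-or-partial $3,000 increments; reduction = 5 × $65 = $325, leaving $1,625.

$1,625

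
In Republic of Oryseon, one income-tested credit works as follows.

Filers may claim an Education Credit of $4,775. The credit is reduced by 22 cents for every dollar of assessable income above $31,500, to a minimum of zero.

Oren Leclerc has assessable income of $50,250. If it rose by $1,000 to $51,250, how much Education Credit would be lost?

$220

At $50,250 — 22% of the $18,750 excess over $31,500 is $4,125; credit = $4,775 − $4,125 = $650.
At $51,250 — 22% of the $19,750 excess over $31,500 is $4,345; credit = $4,775 − $4,345 = $430.
Lost: $650 − $430 = $220.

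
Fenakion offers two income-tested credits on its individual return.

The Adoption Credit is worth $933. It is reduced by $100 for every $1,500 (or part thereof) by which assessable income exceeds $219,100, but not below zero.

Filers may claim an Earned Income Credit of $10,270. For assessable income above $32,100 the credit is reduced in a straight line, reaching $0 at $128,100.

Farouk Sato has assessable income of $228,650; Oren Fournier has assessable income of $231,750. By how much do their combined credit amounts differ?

$200

Farouk ($228,650): Adoption Credit: income exceeds $219,100 by $9,550, which is 7 full-or-partial $1,500 increments; reduction = 7 × $100 = $700, leaving $233. Earned Income Credit: $228,650 is at or above $128,100, so the credit is $0. total $233 + $0 = $233
Oren ($231,750): Adoption Credit: income exceeds $219,100 by $12,650, which is 9 full-or-partial $1,500 increments; reduction = 9 × $100 = $900, leaving $33. Earned Income Credit: $231,750 is at or above $128,100, so the credit is $0. total $33 + $0 = $33
Difference: |$233 − $33| = $200.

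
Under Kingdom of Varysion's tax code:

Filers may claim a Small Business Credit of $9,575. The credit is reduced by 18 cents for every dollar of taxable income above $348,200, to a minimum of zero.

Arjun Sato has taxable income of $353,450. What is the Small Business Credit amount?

Small Business Credit: 18% of the $5,250 excess over $348,200 is $945; credit = $9,575 − $945 = $8,630.

$8,630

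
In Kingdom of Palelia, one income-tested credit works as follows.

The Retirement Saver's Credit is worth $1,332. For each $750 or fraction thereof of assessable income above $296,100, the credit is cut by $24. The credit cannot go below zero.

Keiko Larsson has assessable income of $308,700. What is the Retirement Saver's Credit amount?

$924

Retirement Saver's Credit: income exceeds $296,100 by $12,600, which is 17 full-or-partial $750 increments; reduction = 17 × $24 = $408, leaving $924.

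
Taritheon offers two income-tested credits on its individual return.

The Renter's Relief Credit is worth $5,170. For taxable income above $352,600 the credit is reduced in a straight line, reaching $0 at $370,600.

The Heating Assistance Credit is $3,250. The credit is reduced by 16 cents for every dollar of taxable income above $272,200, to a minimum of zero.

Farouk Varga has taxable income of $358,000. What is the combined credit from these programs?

Renter's Relief Credit: $358,000 is $5,400 into a $18,000 phase-out range, leaving 12,600/18,000 of the credit: $5,170 × 12,600/18,000 = $3,619.
Heating Assistance Credit: 16% of the $85,800 excess over $272,200 is $13,728 ≥ base, so the credit is $0.
Total: $3,619 + $0 = $3,619.

$3,619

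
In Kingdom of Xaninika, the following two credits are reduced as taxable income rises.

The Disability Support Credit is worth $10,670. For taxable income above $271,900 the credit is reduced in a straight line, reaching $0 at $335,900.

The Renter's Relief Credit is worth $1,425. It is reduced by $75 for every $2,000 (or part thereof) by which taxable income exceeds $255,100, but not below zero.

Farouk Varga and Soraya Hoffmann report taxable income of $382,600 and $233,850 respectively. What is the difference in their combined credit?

$12,095

Farouk ($382,600): Disability Support Credit: $382,600 is at or above $335,900, so the credit is $0. Renter's Relief Credit: income exceeds $255,100 by $127,500 → 64 increments × $75 = $4,800 ≥ base, so the credit is $0. total $0 + $0 = $0
Soraya ($233,850): Disability Support Credit: $233,850 is at or below the $271,900 threshold, so the full $10,670 applies. Renter's Relief Credit: $233,850 is at or below the $255,100 threshold, so the full $1,425 applies. total $10,670 + $1,425 = $12,095
Difference: |$0 − $12,095| = $12,095.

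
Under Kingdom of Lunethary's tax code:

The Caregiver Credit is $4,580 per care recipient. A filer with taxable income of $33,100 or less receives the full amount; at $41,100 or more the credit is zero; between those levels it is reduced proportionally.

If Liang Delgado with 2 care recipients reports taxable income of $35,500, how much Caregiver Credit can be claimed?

$6,412

Caregiver Credit: base = 2 × $4,580 = $9,160. $35,500 is $2,400 into a $8,000 phase-out range, leaving 5,600/8,000 of the credit: $9,160 × 5,600/8,000 = $6,412.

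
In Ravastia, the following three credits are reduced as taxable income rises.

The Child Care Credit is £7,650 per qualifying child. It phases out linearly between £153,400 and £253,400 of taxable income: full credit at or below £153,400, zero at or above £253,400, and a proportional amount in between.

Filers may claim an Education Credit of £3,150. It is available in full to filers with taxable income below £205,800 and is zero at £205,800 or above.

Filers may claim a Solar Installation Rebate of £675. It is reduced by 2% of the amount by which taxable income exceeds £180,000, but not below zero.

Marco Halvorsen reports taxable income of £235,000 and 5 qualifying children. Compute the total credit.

Child Care Credit: base = 5 × £7,650 = £38,250. £235,000 is £81,600 into a £100,000 phase-out range, leaving 18,400/100,000 of the credit: £38,250 × 18,400/100,000 = £7,038.
Education Credit: £235,000 meets or exceeds the £205,800 cutoff, so the credit is £0.
Solar Installation Rebate: 2% of the £55,000 excess over £180,000 is £1,100 ≥ base, so the credit is £0.
Total: £7,038 + £0 + £0 = £7,038.

£7,038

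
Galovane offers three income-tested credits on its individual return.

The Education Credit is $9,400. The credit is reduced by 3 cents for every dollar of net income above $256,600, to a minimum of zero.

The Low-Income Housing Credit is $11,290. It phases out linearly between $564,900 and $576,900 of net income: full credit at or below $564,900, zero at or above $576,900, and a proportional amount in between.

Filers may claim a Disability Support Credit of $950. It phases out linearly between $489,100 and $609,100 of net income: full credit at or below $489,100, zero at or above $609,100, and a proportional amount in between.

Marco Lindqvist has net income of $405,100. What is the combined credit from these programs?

Education Credit: 3% of the $148,500 excess over $256,600 is $4,455; credit = $9,400 − $4,455 = $4,945.
Low-Income Housing Credit: $405,100 is at or below the $564,900 threshold, so the full $11,290 applies.
Disability Support Credit: $405,100 is at or below the $489,100 threshold, so the full $950 applies.
Total: $4,945 + $11,290 + $950 = $17,185.

$17,185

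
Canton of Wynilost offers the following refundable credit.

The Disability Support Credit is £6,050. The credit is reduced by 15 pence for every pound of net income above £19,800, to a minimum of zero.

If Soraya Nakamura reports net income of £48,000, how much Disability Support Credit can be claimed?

£1,820

Disability Support Credit: 15% of the £28,200 excess over £19,800 is £4,230; credit = £6,050 − £4,230 = £1,820.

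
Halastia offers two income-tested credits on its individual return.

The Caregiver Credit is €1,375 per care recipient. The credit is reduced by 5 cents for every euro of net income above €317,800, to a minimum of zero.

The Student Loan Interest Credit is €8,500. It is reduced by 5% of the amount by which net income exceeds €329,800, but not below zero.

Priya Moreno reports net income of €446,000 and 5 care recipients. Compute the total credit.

€3,155

Caregiver Credit: base = 5 × €1,375 = €6,875. 5% of the €128,200 excess over €317,800 is €6,410; credit = €6,875 − €6,410 = €465.
Student Loan Interest Credit: 5% of the €116,200 excess over €329,800 is €5,810; credit = €8,500 − €5,810 = €2,690.
Total: €465 + €2,690 = €3,155.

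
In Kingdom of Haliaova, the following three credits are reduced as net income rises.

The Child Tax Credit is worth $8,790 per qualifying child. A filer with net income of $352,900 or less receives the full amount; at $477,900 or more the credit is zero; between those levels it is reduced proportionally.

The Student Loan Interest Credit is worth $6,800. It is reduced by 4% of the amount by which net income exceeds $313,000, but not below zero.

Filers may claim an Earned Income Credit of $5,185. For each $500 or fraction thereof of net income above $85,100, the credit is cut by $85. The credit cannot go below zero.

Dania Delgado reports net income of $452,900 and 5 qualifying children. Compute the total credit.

Child Tax Credit: base = 5 × $8,790 = $43,950. $452,900 is $100,000 into a $125,000 phase-out range, leaving 25,000/125,000 of the credit: $43,950 × 25,000/125,000 = $8,790.
Student Loan Interest Credit: 4% of the $139,900 excess over $313,000 is $5,596; credit = $6,800 − $5,596 = $1,204.
Earned Income Credit: income exceeds $85,100 by $367,800 → 736 increments × $85 = $62,560 ≥ base, so the credit is $0.
Total: $8,790 + $1,204 + $0 = $9,994.

$9,994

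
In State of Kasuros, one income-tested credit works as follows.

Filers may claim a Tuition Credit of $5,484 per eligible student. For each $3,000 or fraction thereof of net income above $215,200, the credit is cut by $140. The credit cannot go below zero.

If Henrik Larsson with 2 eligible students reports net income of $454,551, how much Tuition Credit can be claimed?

$0

Tuition Credit: base = 2 × $5,484 = $10,968. income exceeds $215,200 by $239,351 → 80 increments × $140 = $11,200 ≥ base, so the credit is $0.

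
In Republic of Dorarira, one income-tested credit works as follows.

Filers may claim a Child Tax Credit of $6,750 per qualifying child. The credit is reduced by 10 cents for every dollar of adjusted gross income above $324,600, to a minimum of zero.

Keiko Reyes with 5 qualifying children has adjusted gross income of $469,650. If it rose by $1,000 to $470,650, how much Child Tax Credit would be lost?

$100

At $469,650 — base = 5 × $6,750 = $33,750. 10% of the $145,050 excess over $324,600 is $14,505; credit = $33,750 − $14,505 = $19,245.
At $470,650 — base = 5 × $6,750 = $33,750. 10% of the $146,050 excess over $324,600 is $14,605; credit = $33,750 − $14,605 = $19,145.
Lost: $19,245 − $19,145 = $100.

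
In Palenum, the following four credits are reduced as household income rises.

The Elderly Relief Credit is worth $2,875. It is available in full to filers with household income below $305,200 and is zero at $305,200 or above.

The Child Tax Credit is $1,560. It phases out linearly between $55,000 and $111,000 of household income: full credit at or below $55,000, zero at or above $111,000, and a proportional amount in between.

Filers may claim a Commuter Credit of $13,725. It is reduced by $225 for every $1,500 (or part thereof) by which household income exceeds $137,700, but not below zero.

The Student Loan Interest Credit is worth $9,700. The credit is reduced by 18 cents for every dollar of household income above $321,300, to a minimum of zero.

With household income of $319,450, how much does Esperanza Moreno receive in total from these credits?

$9,700

Elderly Relief Credit: $319,450 meets or exceeds the $305,200 cutoff, so the credit is $0.
Child Tax Credit: $319,450 is at or above $111,000, so the credit is $0.
Commuter Credit: income exceeds $137,700 by $181,750 → 122 increments × $225 = $27,450 ≥ base, so the credit is $0.
Student Loan Interest Credit: $319,450 is at or below the $321,300 threshold, so the full $9,700 applies.
Total: $0 + $0 + $0 + $9,700 = $9,700.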